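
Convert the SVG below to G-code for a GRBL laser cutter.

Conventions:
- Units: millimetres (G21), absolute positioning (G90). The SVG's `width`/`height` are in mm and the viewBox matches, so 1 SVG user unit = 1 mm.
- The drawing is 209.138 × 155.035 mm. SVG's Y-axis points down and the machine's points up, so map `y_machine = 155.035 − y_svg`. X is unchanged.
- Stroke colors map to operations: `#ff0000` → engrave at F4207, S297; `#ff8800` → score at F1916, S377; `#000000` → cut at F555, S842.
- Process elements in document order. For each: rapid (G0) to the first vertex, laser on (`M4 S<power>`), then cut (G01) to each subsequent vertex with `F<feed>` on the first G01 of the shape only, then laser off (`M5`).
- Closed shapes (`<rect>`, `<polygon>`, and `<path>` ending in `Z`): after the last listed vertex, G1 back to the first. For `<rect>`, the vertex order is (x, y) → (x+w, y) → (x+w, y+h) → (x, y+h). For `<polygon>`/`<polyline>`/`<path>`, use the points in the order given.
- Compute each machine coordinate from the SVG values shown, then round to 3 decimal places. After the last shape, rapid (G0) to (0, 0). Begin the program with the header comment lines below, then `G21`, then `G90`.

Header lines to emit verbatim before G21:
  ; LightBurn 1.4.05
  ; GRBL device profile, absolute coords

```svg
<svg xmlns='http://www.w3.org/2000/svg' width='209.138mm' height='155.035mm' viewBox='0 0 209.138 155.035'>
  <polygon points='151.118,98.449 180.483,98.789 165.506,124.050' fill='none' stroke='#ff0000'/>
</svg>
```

Since the viewBox matches the mm dimensions, user units are millimetres directly. The only transform is the Y-flip y_m = 155.035 − y_svg.

Shape 1 is a regular polygon drawn with `<polygon>`. Its stroke #ff0000 means engrave at S297, F4207. After flipping Y the toolpath is (151.118,56.586) → (180.483,56.246) → (165.506,30.985) → (151.118,56.586), returning to the start.

; LightBurn 1.4.05
; GRBL device profile, absolute coords
G21
G90
G0 X151.118 Y56.586
M4 S297
G01 X180.483 Y56.246 F4207
G01 X165.506 Y30.985
G01 X151.118 Y56.586
M5
G0 X0.000 Y0.000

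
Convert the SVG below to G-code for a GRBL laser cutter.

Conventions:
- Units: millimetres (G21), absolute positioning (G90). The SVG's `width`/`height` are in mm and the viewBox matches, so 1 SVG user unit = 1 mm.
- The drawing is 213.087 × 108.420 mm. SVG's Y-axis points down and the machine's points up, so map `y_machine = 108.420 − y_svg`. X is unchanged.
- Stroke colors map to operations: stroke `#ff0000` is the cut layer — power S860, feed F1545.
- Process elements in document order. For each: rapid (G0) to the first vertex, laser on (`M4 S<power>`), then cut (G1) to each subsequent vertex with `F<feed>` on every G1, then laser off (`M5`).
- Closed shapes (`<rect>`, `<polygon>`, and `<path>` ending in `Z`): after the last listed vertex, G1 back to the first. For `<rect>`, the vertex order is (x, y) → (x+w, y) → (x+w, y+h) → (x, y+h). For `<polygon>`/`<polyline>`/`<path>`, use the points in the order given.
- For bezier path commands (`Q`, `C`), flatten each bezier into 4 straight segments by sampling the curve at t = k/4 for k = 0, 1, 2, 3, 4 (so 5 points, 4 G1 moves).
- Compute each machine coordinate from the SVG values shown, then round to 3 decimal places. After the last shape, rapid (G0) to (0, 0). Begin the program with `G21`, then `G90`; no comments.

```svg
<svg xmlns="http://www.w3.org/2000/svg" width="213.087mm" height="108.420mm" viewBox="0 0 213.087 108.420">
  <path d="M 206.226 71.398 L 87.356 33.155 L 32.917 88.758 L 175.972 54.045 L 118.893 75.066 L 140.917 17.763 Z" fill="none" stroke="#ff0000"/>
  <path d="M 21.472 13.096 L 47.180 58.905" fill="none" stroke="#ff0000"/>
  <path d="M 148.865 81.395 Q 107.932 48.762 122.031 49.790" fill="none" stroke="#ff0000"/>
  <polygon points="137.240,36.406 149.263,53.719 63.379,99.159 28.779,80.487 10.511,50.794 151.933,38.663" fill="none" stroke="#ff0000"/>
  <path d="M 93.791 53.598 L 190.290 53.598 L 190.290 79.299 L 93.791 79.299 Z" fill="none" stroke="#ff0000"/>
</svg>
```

G21
G90
G0 X206.226 Y37.022
M4 S860
G1 X87.356 Y75.265 F1545
G1 X32.917 Y19.662 F1545
G1 X175.972 Y54.375 F1545
G1 X118.893 Y33.354 F1545
G1 X140.917 Y90.657 F1545
G1 X206.226 Y37.022 F1545
M5
G0 X21.472 Y95.324
M4 S860
G1 X47.180 Y49.515 F1545
M5
G0 X148.865 Y27.025
M4 S860
G1 X131.838 Y41.238 F1545
G1 X121.690 Y51.243 F1545
G1 X118.421 Y57.040 F1545
G1 X122.031 Y58.630 F1545
M5
G0 X137.240 Y72.014
M4 S860
G1 X149.263 Y54.701 F1545
G1 X63.379 Y9.261 F1545
G1 X28.779 Y27.933 F1545
G1 X10.511 Y57.626 F1545
G1 X151.933 Y69.757 F1545
G1 X137.240 Y72.014 F1545
M5
G0 X93.791 Y54.822
M4 S860
G1 X190.290 Y54.822 F1545
G1 X190.290 Y29.121 F1545
G1 X93.791 Y29.121 F1545
G1 X93.791 Y54.822 F1545
M5
G0 X0.000 Y0.000

Since the viewBox matches the mm dimensions, user units are millimetres directly. The only transform is the Y-flip y_m = 108.420 − y_svg.

Shape 1 is a closed polygon drawn with `<path>`. Its stroke #ff0000 means cut at S860, F1545. After flipping Y the toolpath is (206.226,37.022) → (87.356,75.265) → (32.917,19.662) → (175.972,54.375) → (118.893,33.354) → (140.917,90.657) → (206.226,37.022), returning to the start.

Shape 2 is a line segment drawn with `<path>`. Its stroke #ff0000 means cut at S860, F1545. After flipping Y the toolpath is (21.472,95.324) → (47.180,49.515).

Shape 3 is a quadratic bezier drawn with `<path>`. Its stroke #ff0000 means cut at S860, F1545. After flipping Y the toolpath is (148.865,27.025) → (131.838,41.238) → (121.690,51.243) → (118.421,57.040) → (122.031,58.630).

Shape 4 is a closed polygon drawn with `<polygon>`. Its stroke #ff0000 means cut at S860, F1545. After flipping Y the toolpath is (137.240,72.014) → (149.263,54.701) → (63.379,9.261) → (28.779,27.933) → (10.511,57.626) → (151.933,69.757) → (137.240,72.014), returning to the start.

Shape 5 is a rectangle drawn with `<path>`. Its stroke #ff0000 means cut at S860, F1545. After flipping Y the toolpath is (93.791,54.822) → (190.290,54.822) → (190.290,29.121) → (93.791,29.121) → (93.791,54.822), returning to the start.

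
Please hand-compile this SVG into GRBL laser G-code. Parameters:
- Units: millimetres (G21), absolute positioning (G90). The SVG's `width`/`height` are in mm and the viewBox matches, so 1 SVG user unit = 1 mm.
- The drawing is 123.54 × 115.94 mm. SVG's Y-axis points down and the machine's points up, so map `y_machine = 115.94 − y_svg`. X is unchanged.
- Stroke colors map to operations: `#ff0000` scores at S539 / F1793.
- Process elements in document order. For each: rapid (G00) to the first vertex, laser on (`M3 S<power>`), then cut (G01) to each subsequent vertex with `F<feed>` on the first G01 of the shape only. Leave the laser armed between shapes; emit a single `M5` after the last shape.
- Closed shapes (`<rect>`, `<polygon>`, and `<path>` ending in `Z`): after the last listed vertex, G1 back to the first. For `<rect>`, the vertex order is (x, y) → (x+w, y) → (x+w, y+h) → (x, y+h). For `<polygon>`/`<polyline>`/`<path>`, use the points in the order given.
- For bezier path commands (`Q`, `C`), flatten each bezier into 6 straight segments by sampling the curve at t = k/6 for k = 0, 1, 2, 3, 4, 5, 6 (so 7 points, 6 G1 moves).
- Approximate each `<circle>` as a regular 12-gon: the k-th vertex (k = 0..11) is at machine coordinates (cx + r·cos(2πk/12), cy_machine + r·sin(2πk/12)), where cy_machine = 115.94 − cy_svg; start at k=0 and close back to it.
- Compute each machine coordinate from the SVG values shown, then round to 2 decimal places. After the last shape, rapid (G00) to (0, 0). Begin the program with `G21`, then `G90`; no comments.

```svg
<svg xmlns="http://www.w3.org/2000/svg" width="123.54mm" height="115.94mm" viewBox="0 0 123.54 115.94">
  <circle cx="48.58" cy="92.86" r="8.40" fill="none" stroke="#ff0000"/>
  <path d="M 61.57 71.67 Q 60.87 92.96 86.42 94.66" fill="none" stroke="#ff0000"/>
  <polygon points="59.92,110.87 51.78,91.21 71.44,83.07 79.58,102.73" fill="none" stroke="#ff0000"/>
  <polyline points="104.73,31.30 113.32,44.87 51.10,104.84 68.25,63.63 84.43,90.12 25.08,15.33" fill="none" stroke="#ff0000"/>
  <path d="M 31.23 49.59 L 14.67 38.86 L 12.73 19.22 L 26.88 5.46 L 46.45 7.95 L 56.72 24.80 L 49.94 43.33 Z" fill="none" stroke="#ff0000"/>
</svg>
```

G21
G90
G00 X56.98 Y23.08
M3 S539
G01 X55.85 Y27.28 F1793
G01 X52.78 Y30.35
G01 X48.58 Y31.48
G01 X44.38 Y30.35
G01 X41.31 Y27.28
G01 X40.18 Y23.08
G01 X41.31 Y18.88
G01 X44.38 Y15.81
G01 X48.58 Y14.68
G01 X52.78 Y15.81
G01 X55.85 Y18.88
G01 X56.98 Y23.08
G00 X61.57 Y44.27
M3 S539
G01 X62.07 Y37.72 F1793
G01 X64.02 Y32.25
G01 X67.43 Y27.88
G01 X72.30 Y24.59
G01 X78.63 Y22.39
G01 X86.42 Y21.28
G00 X59.92 Y5.07
M3 S539
G01 X51.78 Y24.73 F1793
G01 X71.44 Y32.87
G01 X79.58 Y13.21
G01 X59.92 Y5.07
G00 X104.73 Y84.64
M3 S539
G01 X113.32 Y71.07 F1793
G01 X51.10 Y11.10
G01 X68.25 Y52.31
G01 X84.43 Y25.82
G01 X25.08 Y100.61
G00 X31.23 Y66.35
M3 S539
G01 X14.67 Y77.08 F1793
G01 X12.73 Y96.72
G01 X26.88 Y110.48
G01 X46.45 Y107.99
G01 X56.72 Y91.14
G01 X49.94 Y72.61
G01 X31.23 Y66.35
M5
G00 X0.00 Y0.00

Since the viewBox matches the mm dimensions, user units are millimetres directly. The only transform is the Y-flip y_m = 115.94 − y_svg.

Shape 1 is a circle drawn with `<circle>`. Its stroke #ff0000 means score at S539, F1793. After flipping Y the toolpath is (56.98,23.08) → (55.85,27.28) → (52.78,30.35) → (48.58,31.48) → (44.38,30.35) → (41.31,27.28) → (40.18,23.08) → (41.31,18.88) → (44.38,15.81) → (48.58,14.68) → (52.78,15.81) → (55.85,18.88) → (56.98,23.08), returning to the start.

Shape 2 is a quadratic bezier drawn with `<path>`. Its stroke #ff0000 means score at S539, F1793. After flipping Y the toolpath is (61.57,44.27) → (62.07,37.72) → (64.02,32.25) → (67.43,27.88) → (72.30,24.59) → (78.63,22.39) → (86.42,21.28).

Shape 3 is a regular polygon drawn with `<polygon>`. Its stroke #ff0000 means score at S539, F1793. After flipping Y the toolpath is (59.92,5.07) → (51.78,24.73) → (71.44,32.87) → (79.58,13.21) → (59.92,5.07), returning to the start.

Shape 4 is a open polyline drawn with `<polyline>`. Its stroke #ff0000 means score at S539, F1793. After flipping Y the toolpath is (104.73,84.64) → (113.32,71.07) → (51.10,11.10) → (68.25,52.31) → (84.43,25.82) → (25.08,100.61).

Shape 5 is a regular polygon drawn with `<path>`. Its stroke #ff0000 means score at S539, F1793. After flipping Y the toolpath is (31.23,66.35) → (14.67,77.08) → (12.73,96.72) → (26.88,110.48) → (46.45,107.99) → (56.72,91.14) → (49.94,72.61) → (31.23,66.35), returning to the start.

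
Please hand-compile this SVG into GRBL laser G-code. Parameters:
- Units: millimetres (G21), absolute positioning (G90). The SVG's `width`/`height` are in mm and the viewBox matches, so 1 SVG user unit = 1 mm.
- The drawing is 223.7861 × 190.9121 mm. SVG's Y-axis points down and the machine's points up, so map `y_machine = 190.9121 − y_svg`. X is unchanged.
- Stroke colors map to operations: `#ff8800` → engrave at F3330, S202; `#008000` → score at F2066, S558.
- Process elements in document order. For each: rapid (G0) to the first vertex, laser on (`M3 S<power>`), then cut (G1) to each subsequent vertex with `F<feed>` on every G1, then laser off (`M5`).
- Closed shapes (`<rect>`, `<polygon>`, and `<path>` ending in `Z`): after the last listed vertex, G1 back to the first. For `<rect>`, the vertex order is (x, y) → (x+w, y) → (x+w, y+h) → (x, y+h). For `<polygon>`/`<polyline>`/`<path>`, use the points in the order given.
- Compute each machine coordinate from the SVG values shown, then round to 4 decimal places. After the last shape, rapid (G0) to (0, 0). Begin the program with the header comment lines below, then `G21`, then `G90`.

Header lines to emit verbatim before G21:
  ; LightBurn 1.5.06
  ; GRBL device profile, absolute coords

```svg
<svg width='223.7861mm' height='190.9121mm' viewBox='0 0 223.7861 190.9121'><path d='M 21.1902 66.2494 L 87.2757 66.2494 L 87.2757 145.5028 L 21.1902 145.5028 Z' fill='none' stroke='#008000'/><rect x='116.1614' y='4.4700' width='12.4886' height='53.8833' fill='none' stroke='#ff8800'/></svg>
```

; LightBurn 1.5.06
; GRBL device profile, absolute coords
G21
G90
G0 X21.1902 Y124.6627
M3 S558
G1 X87.2757 Y124.6627 F2066
G1 X87.2757 Y45.4093 F2066
G1 X21.1902 Y45.4093 F2066
G1 X21.1902 Y124.6627 F2066
M5
G0 X116.1614 Y186.4421
M3 S202
G1 X128.6500 Y186.4421 F3330
G1 X128.6500 Y132.5588 F3330
G1 X116.1614 Y132.5588 F3330
G1 X116.1614 Y186.4421 F3330
M5
G0 X0.0000 Y0.0000

1 u = 1 mm; y_m = 190.9121 − y.

[1] `<path>` rectangle, #008000→score S558 F2066: (21.1902,124.6627) → (87.2757,124.6627) → (87.2757,45.4093) → (21.1902,45.4093) → (21.1902,124.6627) (closed)

[2] `<rect>` rectangle, #ff8800→engrave S202 F3330: (116.1614,186.4421) → (128.6500,186.4421) → (128.6500,132.5588) → (116.1614,132.5588) → (116.1614,186.4421) (closed)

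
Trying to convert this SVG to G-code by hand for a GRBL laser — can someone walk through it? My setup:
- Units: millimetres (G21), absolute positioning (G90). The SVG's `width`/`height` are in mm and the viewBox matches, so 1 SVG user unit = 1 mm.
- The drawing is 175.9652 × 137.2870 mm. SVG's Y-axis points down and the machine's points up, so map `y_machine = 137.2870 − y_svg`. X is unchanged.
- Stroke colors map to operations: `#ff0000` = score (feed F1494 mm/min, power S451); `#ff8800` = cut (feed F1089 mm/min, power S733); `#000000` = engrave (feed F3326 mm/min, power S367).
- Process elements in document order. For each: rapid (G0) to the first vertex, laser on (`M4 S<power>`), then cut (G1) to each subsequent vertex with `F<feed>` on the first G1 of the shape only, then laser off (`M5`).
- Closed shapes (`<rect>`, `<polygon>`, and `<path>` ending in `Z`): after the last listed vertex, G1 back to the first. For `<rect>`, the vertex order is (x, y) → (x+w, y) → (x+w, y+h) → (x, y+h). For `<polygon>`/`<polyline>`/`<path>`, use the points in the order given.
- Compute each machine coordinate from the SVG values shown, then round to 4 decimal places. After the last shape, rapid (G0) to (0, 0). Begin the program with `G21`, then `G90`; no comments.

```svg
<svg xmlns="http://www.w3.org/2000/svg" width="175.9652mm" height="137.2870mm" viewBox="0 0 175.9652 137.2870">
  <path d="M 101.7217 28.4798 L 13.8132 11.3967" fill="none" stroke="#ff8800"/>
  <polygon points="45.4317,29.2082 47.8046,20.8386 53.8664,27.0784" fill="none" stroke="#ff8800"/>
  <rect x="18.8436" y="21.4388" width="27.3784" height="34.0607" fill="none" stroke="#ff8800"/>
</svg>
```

Since the viewBox matches the mm dimensions, user units are millimetres directly. The only transform is the Y-flip y_m = 137.2870 − y_svg.

Shape 1 is a line segment drawn with `<path>`. Its stroke #ff8800 means cut at S733, F1089. After flipping Y the toolpath is (101.7217,108.8072) → (13.8132,125.8903).

Shape 2 is a regular polygon drawn with `<polygon>`. Its stroke #ff8800 means cut at S733, F1089. After flipping Y the toolpath is (45.4317,108.0788) → (47.8046,116.4484) → (53.8664,110.2086) → (45.4317,108.0788), returning to the start.

Shape 3 is a rectangle drawn with `<rect>`. Its stroke #ff8800 means cut at S733, F1089. After flipping Y the toolpath is (18.8436,115.8482) → (46.2220,115.8482) → (46.2220,81.7875) → (18.8436,81.7875) → (18.8436,115.8482), returning to the start.

G21
G90
G0 X101.7217 Y108.8072
M4 S733
G1 X13.8132 Y125.8903 F1089
M5
G0 X45.4317 Y108.0788
M4 S733
G1 X47.8046 Y116.4484 F1089
G1 X53.8664 Y110.2086
G1 X45.4317 Y108.0788
M5
G0 X18.8436 Y115.8482
M4 S733
G1 X46.2220 Y115.8482 F1089
G1 X46.2220 Y81.7875
G1 X18.8436 Y81.7875
G1 X18.8436 Y115.8482
M5
G0 X0.0000 Y0.0000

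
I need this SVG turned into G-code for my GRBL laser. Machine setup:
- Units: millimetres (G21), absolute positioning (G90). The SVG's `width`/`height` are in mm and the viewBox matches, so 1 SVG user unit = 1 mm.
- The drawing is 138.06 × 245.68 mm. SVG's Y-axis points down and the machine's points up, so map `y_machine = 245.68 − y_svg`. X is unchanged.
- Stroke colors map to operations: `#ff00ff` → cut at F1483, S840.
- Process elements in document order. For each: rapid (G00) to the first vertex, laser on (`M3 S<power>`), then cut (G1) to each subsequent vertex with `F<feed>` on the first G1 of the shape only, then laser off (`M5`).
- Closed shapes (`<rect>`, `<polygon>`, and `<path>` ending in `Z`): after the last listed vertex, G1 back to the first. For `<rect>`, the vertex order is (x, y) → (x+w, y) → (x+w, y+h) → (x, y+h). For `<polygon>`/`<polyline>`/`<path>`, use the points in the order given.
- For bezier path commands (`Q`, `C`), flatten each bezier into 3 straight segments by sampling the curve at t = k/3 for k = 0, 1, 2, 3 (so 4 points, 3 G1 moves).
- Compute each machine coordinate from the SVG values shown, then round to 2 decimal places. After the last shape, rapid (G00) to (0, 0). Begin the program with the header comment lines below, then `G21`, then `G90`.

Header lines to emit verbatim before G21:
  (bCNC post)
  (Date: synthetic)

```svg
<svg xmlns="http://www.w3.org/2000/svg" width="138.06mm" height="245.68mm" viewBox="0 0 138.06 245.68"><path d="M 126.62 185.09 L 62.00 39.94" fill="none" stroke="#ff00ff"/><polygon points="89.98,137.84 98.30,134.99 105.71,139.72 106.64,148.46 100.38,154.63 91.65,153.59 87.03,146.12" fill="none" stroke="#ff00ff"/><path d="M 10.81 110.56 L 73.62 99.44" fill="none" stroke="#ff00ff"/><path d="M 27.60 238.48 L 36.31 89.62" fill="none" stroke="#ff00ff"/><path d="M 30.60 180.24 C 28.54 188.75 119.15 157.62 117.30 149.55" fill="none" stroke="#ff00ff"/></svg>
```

(bCNC post)
(Date: synthetic)
G21
G90
G00 X126.62 Y60.59
M3 S840
G1 X62.00 Y205.74 F1483
M5
G00 X89.98 Y107.84
M3 S840
G1 X98.30 Y110.69 F1483
G1 X105.71 Y105.96
G1 X106.64 Y97.22
G1 X100.38 Y91.05
G1 X91.65 Y92.09
G1 X87.03 Y99.56
G1 X89.98 Y107.84
M5
G00 X10.81 Y135.12
M3 S840
G1 X73.62 Y146.24 F1483
M5
G00 X27.60 Y7.20
M3 S840
G1 X36.31 Y156.06 F1483
M5
G00 X30.60 Y65.44
M3 S840
G1 X52.57 Y67.82 F1483
G1 X95.19 Y82.70
G1 X117.30 Y96.13
M5
G00 X0.00 Y0.00

Since the viewBox matches the mm dimensions, user units are millimetres directly. The only transform is the Y-flip y_m = 245.68 − y_svg.

Shape 1 is a line segment drawn with `<path>`. Its stroke #ff00ff means cut at S840, F1483. After flipping Y the toolpath is (126.62,60.59) → (62.00,205.74).

Shape 2 is a regular polygon drawn with `<polygon>`. Its stroke #ff00ff means cut at S840, F1483. After flipping Y the toolpath is (89.98,107.84) → (98.30,110.69) → (105.71,105.96) → (106.64,97.22) → (100.38,91.05) → (91.65,92.09) → (87.03,99.56) → (89.98,107.84), returning to the start.

Shape 3 is a line segment drawn with `<path>`. Its stroke #ff00ff means cut at S840, F1483. After flipping Y the toolpath is (10.81,135.12) → (73.62,146.24).

Shape 4 is a line segment drawn with `<path>`. Its stroke #ff00ff means cut at S840, F1483. After flipping Y the toolpath is (27.60,7.20) → (36.31,156.06).

Shape 5 is a cubic bezier drawn with `<path>`. Its stroke #ff00ff means cut at S840, F1483. After flipping Y the toolpath is (30.60,65.44) → (52.57,67.82) → (95.19,82.70) → (117.30,96.13).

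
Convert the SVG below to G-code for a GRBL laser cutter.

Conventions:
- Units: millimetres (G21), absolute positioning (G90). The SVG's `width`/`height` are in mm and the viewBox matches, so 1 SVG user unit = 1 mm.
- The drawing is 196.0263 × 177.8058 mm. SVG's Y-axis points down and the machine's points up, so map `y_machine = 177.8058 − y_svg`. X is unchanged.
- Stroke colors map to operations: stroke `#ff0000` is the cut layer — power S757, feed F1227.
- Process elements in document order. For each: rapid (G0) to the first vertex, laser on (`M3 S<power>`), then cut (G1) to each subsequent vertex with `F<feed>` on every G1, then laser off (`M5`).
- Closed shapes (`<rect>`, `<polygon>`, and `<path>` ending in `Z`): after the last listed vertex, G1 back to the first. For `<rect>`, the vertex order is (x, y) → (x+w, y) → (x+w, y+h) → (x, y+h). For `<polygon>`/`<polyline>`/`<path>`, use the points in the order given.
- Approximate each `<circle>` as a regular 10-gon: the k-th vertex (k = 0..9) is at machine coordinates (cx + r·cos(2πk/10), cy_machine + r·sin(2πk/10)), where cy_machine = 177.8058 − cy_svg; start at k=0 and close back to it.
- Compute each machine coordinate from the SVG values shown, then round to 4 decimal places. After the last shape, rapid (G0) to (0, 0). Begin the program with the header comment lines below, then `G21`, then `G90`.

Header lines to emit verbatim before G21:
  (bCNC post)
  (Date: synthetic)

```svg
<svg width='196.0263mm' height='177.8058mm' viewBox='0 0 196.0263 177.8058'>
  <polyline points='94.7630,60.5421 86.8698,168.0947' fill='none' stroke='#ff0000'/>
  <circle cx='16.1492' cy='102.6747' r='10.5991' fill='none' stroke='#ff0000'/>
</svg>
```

1 u = 1 mm; y_m = 177.8058 − y.

[1] `<polyline>` line segment, #ff0000→cut S757 F1227: (94.7630,117.2637) → (86.8698,9.7111)

[2] `<circle>` circle, #ff0000→cut S757 F1227: (26.7483,75.1311) → (24.7241,81.3611) → (19.4245,85.2114) → (12.8739,85.2114) → (7.5743,81.3611) → (5.5501,75.1311) → (7.5743,68.9011) → (12.8739,65.0508) → (19.4245,65.0508) → (24.7241,68.9011) → (26.7483,75.1311) (closed)

(bCNC post)
(Date: synthetic)
G21
G90
G0 X94.7630 Y117.2637
M3 S757
G1 X86.8698 Y9.7111 F1227
M5
G0 X26.7483 Y75.1311
M3 S757
G1 X24.7241 Y81.3611 F1227
G1 X19.4245 Y85.2114 F1227
G1 X12.8739 Y85.2114 F1227
G1 X7.5743 Y81.3611 F1227
G1 X5.5501 Y75.1311 F1227
G1 X7.5743 Y68.9011 F1227
G1 X12.8739 Y65.0508 F1227
G1 X19.4245 Y65.0508 F1227
G1 X24.7241 Y68.9011 F1227
G1 X26.7483 Y75.1311 F1227
M5
G0 X0.0000 Y0.0000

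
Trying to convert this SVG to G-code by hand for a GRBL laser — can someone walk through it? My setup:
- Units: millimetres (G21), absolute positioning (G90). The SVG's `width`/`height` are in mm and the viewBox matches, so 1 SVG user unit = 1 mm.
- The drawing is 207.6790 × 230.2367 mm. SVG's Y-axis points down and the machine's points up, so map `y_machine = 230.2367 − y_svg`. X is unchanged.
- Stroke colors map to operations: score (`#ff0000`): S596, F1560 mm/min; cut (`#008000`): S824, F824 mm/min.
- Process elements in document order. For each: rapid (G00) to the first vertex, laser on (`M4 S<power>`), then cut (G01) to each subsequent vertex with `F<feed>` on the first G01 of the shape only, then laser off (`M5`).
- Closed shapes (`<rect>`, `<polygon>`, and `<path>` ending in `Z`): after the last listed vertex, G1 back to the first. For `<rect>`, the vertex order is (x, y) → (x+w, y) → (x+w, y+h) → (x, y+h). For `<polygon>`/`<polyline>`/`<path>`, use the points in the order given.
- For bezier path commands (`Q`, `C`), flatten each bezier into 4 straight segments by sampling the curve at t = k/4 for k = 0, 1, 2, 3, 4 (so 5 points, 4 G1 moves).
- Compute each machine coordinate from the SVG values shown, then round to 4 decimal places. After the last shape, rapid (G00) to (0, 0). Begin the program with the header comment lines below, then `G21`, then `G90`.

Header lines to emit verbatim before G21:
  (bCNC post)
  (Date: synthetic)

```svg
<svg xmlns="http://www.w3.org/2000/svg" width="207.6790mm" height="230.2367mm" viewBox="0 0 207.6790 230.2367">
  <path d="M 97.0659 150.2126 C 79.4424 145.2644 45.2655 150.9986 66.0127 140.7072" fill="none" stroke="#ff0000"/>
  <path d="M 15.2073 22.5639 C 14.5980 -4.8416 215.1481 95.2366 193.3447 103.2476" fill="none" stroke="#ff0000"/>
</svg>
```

(bCNC post)
(Date: synthetic)
G21
G90
G00 X97.0659 Y80.0241
M4 S596
G01 X81.8613 Y82.1496 F1560
G01 X67.1503 Y82.7731
G01 X59.6337 Y84.3984
G01 X66.0127 Y89.5295
M5
G00 X15.2073 Y207.6728
M4 S596
G01 X45.8503 Y207.7542 F1560
G01 X112.2238 Y180.6121
G01 X174.6234 Y146.8295
G01 X193.3447 Y126.9891
M5
G00 X0.0000 Y0.0000

Since the viewBox matches the mm dimensions, user units are millimetres directly. The only transform is the Y-flip y_m = 230.2367 − y_svg.

Shape 1 is a cubic bezier drawn with `<path>`. Its stroke #ff0000 means score at S596, F1560. After flipping Y the toolpath is (97.0659,80.0241) → (81.8613,82.1496) → (67.1503,82.7731) → (59.6337,84.3984) → (66.0127,89.5295).

Shape 2 is a cubic bezier drawn with `<path>`. Its stroke #ff0000 means score at S596, F1560. After flipping Y the toolpath is (15.2073,207.6728) → (45.8503,207.7542) → (112.2238,180.6121) → (174.6234,146.8295) → (193.3447,126.9891).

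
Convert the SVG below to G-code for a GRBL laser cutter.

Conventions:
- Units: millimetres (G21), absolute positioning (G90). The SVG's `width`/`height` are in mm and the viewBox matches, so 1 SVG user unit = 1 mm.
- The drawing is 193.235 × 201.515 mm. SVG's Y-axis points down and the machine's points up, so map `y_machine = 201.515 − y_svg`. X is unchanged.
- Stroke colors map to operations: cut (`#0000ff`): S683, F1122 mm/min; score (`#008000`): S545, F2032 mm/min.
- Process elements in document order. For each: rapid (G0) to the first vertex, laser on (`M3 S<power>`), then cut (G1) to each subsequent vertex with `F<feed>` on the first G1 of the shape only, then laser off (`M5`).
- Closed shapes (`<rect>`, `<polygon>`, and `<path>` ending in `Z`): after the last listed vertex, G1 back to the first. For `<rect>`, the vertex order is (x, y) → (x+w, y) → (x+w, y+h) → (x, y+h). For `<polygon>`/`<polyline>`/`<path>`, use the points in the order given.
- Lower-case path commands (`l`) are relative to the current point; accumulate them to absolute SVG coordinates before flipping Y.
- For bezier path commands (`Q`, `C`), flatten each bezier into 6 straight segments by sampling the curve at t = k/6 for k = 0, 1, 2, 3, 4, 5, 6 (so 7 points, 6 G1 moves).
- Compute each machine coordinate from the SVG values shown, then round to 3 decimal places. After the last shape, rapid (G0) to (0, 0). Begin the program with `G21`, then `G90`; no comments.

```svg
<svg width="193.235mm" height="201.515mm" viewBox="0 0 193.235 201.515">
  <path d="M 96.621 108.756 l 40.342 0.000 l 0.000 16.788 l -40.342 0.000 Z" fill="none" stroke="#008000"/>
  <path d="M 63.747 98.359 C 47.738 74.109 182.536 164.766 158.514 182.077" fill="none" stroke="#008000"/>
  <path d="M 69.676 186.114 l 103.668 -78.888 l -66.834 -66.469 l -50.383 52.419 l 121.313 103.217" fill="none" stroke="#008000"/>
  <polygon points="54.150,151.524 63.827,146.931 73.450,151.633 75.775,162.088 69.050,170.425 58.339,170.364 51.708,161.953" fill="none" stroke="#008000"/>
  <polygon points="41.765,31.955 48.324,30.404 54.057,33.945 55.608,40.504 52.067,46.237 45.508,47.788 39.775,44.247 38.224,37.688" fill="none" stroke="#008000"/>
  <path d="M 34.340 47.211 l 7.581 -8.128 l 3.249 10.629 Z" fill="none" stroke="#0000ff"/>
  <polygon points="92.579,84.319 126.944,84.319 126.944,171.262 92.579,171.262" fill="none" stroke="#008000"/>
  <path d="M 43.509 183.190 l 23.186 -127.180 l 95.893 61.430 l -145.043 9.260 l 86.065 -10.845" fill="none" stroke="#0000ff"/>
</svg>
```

viewBox `0 0 193.235 201.515` with mm width/height → 1 unit = 1 mm. Flip: y_m = 201.515 − y_svg.

**Shape 1** — `<path>` rectangle, stroke `#008000` → score (S545, F2032). Machine vertices: (96.621,92.759) → (136.963,92.759) → (136.963,75.971) → (96.621,75.971) → (96.621,92.759). Closed: final G1 returns to the first vertex.

**Shape 2** — `<path>` cubic bezier, stroke `#008000` → score (S545, F2032). Control points (SVG): P0=(63.747,98.359), P1=(47.738,74.109), P2=(182.536,164.766), P3=(158.514,182.077); sampled at t=k/6. Machine vertices: (63.747,103.156) → (66.876,106.577) → (86.539,96.076) → (114.135,76.882) → (141.064,54.225) → (158.723,33.334) → (158.514,19.438). Open path.

**Shape 3** — `<path>` open polyline, stroke `#008000` → score (S545, F2032). Machine vertices: (69.676,15.401) → (173.344,94.289) → (106.510,160.758) → (56.127,108.339) → (177.440,5.122). Open path.

**Shape 4** — `<polygon>` regular polygon, stroke `#008000` → score (S545, F2032). Machine vertices: (54.150,49.991) → (63.827,54.584) → (73.450,49.882) → (75.775,39.427) → (69.050,31.090) → (58.339,31.151) → (51.708,39.562) → (54.150,49.991). Closed: final G1 returns to the first vertex.

**Shape 5** — `<polygon>` regular polygon, stroke `#008000` → score (S545, F2032). Machine vertices: (41.765,169.560) → (48.324,171.111) → (54.057,167.570) → (55.608,161.011) → (52.067,155.278) → (45.508,153.727) → (39.775,157.268) → (38.224,163.827) → (41.765,169.560). Closed: final G1 returns to the first vertex.

**Shape 6** — `<path>` regular polygon, stroke `#0000ff` → cut (S683, F1122). Machine vertices: (34.340,154.304) → (41.921,162.432) → (45.170,151.803) → (34.340,154.304). Closed: final G1 returns to the first vertex.

**Shape 7** — `<polygon>` rectangle, stroke `#008000` → score (S545, F2032). Machine vertices: (92.579,117.196) → (126.944,117.196) → (126.944,30.253) → (92.579,30.253) → (92.579,117.196). Closed: final G1 returns to the first vertex.

**Shape 8** — `<path>` open polyline, stroke `#0000ff` → cut (S683, F1122). Machine vertices: (43.509,18.325) → (66.695,145.505) → (162.588,84.075) → (17.545,74.815) → (103.610,85.660). Open path.

G21
G90
G0 X96.621 Y92.759
M3 S545
G1 X136.963 Y92.759 F2032
G1 X136.963 Y75.971
G1 X96.621 Y75.971
G1 X96.621 Y92.759
M5
G0 X63.747 Y103.156
M3 S545
G1 X66.876 Y106.577 F2032
G1 X86.539 Y96.076
G1 X114.135 Y76.882
G1 X141.064 Y54.225
G1 X158.723 Y33.334
G1 X158.514 Y19.438
M5
G0 X69.676 Y15.401
M3 S545
G1 X173.344 Y94.289 F2032
G1 X106.510 Y160.758
G1 X56.127 Y108.339
G1 X177.440 Y5.122
M5
G0 X54.150 Y49.991
M3 S545
G1 X63.827 Y54.584 F2032
G1 X73.450 Y49.882
G1 X75.775 Y39.427
G1 X69.050 Y31.090
G1 X58.339 Y31.151
G1 X51.708 Y39.562
G1 X54.150 Y49.991
M5
G0 X41.765 Y169.560
M3 S545
G1 X48.324 Y171.111 F2032
G1 X54.057 Y167.570
G1 X55.608 Y161.011
G1 X52.067 Y155.278
G1 X45.508 Y153.727
G1 X39.775 Y157.268
G1 X38.224 Y163.827
G1 X41.765 Y169.560
M5
G0 X34.340 Y154.304
M3 S683
G1 X41.921 Y162.432 F1122
G1 X45.170 Y151.803
G1 X34.340 Y154.304
M5
G0 X92.579 Y117.196
M3 S545
G1 X126.944 Y117.196 F2032
G1 X126.944 Y30.253
G1 X92.579 Y30.253
G1 X92.579 Y117.196
M5
G0 X43.509 Y18.325
M3 S683
G1 X66.695 Y145.505 F1122
G1 X162.588 Y84.075
G1 X17.545 Y74.815
G1 X103.610 Y85.660
M5
G0 X0.000 Y0.000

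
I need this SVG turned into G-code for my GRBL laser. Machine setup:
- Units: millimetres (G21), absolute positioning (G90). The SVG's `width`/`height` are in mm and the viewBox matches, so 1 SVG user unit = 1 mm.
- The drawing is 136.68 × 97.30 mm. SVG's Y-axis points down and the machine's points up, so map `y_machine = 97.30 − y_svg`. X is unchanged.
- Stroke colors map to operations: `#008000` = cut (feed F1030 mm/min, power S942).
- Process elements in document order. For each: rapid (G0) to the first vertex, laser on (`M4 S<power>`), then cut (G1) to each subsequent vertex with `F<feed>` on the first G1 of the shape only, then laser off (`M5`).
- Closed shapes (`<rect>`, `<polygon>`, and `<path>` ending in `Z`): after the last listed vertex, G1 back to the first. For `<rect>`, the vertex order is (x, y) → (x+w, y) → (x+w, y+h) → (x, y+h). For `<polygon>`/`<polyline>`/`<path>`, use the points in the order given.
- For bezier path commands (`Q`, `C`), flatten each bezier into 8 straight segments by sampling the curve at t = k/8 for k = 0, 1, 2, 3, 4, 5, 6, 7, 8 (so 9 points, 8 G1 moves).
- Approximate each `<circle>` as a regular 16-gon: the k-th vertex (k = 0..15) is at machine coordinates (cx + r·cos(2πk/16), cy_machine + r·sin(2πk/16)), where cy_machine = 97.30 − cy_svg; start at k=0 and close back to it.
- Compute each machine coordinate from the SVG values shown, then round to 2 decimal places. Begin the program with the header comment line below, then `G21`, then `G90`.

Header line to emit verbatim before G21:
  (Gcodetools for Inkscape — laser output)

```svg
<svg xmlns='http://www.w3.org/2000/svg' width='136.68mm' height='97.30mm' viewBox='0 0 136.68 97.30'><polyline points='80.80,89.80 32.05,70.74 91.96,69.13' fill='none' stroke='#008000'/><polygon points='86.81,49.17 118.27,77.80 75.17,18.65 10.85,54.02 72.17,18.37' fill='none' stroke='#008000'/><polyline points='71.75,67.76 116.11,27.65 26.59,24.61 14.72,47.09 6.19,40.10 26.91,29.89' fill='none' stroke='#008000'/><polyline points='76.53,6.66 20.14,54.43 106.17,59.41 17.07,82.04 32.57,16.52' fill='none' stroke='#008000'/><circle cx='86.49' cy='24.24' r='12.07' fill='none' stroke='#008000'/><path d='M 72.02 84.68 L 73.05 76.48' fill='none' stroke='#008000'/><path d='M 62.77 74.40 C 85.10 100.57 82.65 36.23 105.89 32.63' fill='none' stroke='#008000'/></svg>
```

(Gcodetools for Inkscape — laser output)
G21
G90
G0 X80.80 Y7.50
M4 S942
G1 X32.05 Y26.56 F1030
G1 X91.96 Y28.17
M5
G0 X86.81 Y48.13
M4 S942
G1 X118.27 Y19.50 F1030
G1 X75.17 Y78.65
G1 X10.85 Y43.28
G1 X72.17 Y78.93
G1 X86.81 Y48.13
M5
G0 X71.75 Y29.54
M4 S942
G1 X116.11 Y69.65 F1030
G1 X26.59 Y72.69
G1 X14.72 Y50.21
G1 X6.19 Y57.20
G1 X26.91 Y67.41
M5
G0 X76.53 Y90.64
M4 S942
G1 X20.14 Y42.87 F1030
G1 X106.17 Y37.89
G1 X17.07 Y15.26
G1 X32.57 Y80.78
M5
G0 X98.56 Y73.06
M4 S942
G1 X97.64 Y77.68 F1030
G1 X95.02 Y81.59
G1 X91.11 Y84.21
G1 X86.49 Y85.13
G1 X81.87 Y84.21
G1 X77.96 Y81.59
G1 X75.34 Y77.68
G1 X74.42 Y73.06
G1 X75.34 Y68.44
G1 X77.96 Y64.53
G1 X81.87 Y61.91
G1 X86.49 Y60.99
G1 X91.11 Y61.91
G1 X95.02 Y64.53
G1 X97.64 Y68.44
G1 X98.56 Y73.06
M5
G0 X72.02 Y12.62
M4 S942
G1 X73.05 Y20.82 F1030
M5
G0 X62.77 Y22.90
M4 S942
G1 X70.08 Y17.03 F1030
G1 X75.66 Y17.88
G1 X80.10 Y23.67
G1 X83.99 Y32.62
G1 X87.92 Y42.97
G1 X92.49 Y52.94
G1 X98.28 Y60.77
G1 X105.89 Y64.67
M5

Since the viewBox matches the mm dimensions, user units are millimetres directly. The only transform is the Y-flip y_m = 97.30 − y_svg.

Shape 1 is a open polyline drawn with `<polyline>`. Its stroke #008000 means cut at S942, F1030. After flipping Y the toolpath is (80.80,7.50) → (32.05,26.56) → (91.96,28.17).

Shape 2 is a closed polygon drawn with `<polygon>`. Its stroke #008000 means cut at S942, F1030. After flipping Y the toolpath is (86.81,48.13) → (118.27,19.50) → (75.17,78.65) → (10.85,43.28) → (72.17,78.93) → (86.81,48.13), returning to the start.

Shape 3 is a open polyline drawn with `<polyline>`. Its stroke #008000 means cut at S942, F1030. After flipping Y the toolpath is (71.75,29.54) → (116.11,69.65) → (26.59,72.69) → (14.72,50.21) → (6.19,57.20) → (26.91,67.41).

Shape 4 is a open polyline drawn with `<polyline>`. Its stroke #008000 means cut at S942, F1030. After flipping Y the toolpath is (76.53,90.64) → (20.14,42.87) → (106.17,37.89) → (17.07,15.26) → (32.57,80.78).

Shape 5 is a circle drawn with `<circle>`. Its stroke #008000 means cut at S942, F1030. After flipping Y the toolpath is (98.56,73.06) → (97.64,77.68) → (95.02,81.59) → (91.11,84.21) → (86.49,85.13) → (81.87,84.21) → (77.96,81.59) → (75.34,77.68) → (74.42,73.06) → (75.34,68.44) → (77.96,64.53) → (81.87,61.91) → (86.49,60.99) → (91.11,61.91) → (95.02,64.53) → (97.64,68.44) → (98.56,73.06), returning to the start.

Shape 6 is a line segment drawn with `<path>`. Its stroke #008000 means cut at S942, F1030. After flipping Y the toolpath is (72.02,12.62) → (73.05,20.82).

Shape 7 is a cubic bezier drawn with `<path>`. Its stroke #008000 means cut at S942, F1030. After flipping Y the toolpath is (62.77,22.90) → (70.08,17.03) → (75.66,17.88) → (80.10,23.67) → (83.99,32.62) → (87.92,42.97) → (92.49,52.94) → (98.28,60.77) → (105.89,64.67).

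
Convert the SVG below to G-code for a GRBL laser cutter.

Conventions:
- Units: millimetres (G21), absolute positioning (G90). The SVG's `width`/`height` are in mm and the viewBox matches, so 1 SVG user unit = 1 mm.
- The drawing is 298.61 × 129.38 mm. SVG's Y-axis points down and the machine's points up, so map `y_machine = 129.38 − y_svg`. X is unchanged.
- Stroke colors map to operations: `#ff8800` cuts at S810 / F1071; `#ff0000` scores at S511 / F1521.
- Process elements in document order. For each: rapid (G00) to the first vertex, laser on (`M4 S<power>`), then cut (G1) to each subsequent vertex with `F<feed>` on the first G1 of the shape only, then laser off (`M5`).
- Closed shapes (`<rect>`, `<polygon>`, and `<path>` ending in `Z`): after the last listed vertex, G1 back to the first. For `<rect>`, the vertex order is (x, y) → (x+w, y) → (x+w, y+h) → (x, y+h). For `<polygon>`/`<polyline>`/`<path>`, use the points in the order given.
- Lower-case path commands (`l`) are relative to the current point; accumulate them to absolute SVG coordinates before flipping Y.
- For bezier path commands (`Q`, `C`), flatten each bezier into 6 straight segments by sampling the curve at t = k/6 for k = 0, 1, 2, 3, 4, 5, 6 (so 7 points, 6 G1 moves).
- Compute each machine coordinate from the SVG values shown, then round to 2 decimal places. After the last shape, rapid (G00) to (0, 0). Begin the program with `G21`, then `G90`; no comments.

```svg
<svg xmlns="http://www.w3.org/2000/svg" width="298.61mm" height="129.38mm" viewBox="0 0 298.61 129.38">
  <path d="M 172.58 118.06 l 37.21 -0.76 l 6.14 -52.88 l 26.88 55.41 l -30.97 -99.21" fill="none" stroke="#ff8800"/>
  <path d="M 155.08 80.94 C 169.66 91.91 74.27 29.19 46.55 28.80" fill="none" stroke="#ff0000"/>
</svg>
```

viewBox `0 0 298.61 129.38` with mm width/height → 1 unit = 1 mm. Flip: y_m = 129.38 − y_svg.

**Shape 1** — `<path>` open polyline, stroke `#ff8800` → cut (S810, F1071). Machine vertices: (172.58,11.32) → (209.79,12.08) → (215.93,64.96) → (242.81,9.55) → (211.84,108.76). Open path.

**Shape 2** — `<path>` cubic bezier, stroke `#ff0000` → score (S511, F1521). Control points (SVG): P0=(155.08,80.94), P1=(169.66,91.91), P2=(74.27,29.19), P3=(46.55,28.80); sampled at t=k/6. Machine vertices: (155.08,48.44) → (154.03,48.47) → (139.58,57.00) → (116.68,70.25) → (90.25,84.45) → (65.23,95.82) → (46.55,100.58). Open path.

G21
G90
G00 X172.58 Y11.32
M4 S810
G1 X209.79 Y12.08 F1071
G1 X215.93 Y64.96
G1 X242.81 Y9.55
G1 X211.84 Y108.76
M5
G00 X155.08 Y48.44
M4 S511
G1 X154.03 Y48.47 F1521
G1 X139.58 Y57.00
G1 X116.68 Y70.25
G1 X90.25 Y84.45
G1 X65.23 Y95.82
G1 X46.55 Y100.58
M5
G00 X0.00 Y0.00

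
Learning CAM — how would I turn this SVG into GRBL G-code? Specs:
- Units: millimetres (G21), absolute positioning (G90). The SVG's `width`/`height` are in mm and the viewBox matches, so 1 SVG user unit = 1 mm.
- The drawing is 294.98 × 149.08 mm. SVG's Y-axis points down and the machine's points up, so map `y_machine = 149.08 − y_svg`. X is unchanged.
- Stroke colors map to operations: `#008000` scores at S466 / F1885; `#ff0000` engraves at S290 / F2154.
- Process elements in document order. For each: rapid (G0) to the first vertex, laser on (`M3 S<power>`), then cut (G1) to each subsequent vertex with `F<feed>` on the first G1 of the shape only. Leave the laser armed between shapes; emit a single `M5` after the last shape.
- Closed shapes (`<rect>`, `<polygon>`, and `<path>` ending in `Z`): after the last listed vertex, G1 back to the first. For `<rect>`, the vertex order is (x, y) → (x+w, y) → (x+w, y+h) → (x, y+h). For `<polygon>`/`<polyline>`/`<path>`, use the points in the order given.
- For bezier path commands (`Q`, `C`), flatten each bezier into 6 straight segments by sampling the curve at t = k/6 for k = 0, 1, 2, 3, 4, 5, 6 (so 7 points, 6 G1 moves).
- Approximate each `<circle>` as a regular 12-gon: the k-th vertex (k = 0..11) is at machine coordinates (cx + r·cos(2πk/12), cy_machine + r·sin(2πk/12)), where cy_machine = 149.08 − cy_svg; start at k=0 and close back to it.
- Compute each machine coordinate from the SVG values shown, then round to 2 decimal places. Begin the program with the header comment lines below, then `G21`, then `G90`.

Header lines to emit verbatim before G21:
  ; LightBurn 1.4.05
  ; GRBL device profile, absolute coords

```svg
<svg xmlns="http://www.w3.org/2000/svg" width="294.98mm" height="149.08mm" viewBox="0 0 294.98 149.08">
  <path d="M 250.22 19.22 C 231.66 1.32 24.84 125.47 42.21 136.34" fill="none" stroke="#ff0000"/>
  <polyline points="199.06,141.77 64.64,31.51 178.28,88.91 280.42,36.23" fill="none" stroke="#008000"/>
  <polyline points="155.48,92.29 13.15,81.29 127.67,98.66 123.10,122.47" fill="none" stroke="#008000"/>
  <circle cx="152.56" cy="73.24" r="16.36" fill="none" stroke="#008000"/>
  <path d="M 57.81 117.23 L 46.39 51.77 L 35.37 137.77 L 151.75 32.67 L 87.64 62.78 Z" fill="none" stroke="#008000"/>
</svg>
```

Since the viewBox matches the mm dimensions, user units are millimetres directly. The only transform is the Y-flip y_m = 149.08 − y_svg.

Shape 1 is a cubic bezier drawn with `<path>`. Its stroke #ff0000 means engrave at S290, F2154. After flipping Y the toolpath is (250.22,129.86) → (227.16,128.15) → (184.18,109.87) → (132.74,82.09) → (84.29,51.91) → (50.30,26.43) → (42.21,12.74).

Shape 2 is a open polyline drawn with `<polyline>`. Its stroke #008000 means score at S466, F1885. After flipping Y the toolpath is (199.06,7.31) → (64.64,117.57) → (178.28,60.17) → (280.42,112.85).

Shape 3 is a open polyline drawn with `<polyline>`. Its stroke #008000 means score at S466, F1885. After flipping Y the toolpath is (155.48,56.79) → (13.15,67.79) → (127.67,50.42) → (123.10,26.61).

Shape 4 is a circle drawn with `<circle>`. Its stroke #008000 means score at S466, F1885. After flipping Y the toolpath is (168.92,75.84) → (166.73,84.02) → (160.74,90.01) → (152.56,92.20) → (144.38,90.01) → (138.39,84.02) → (136.20,75.84) → (138.39,67.66) → (144.38,61.67) → (152.56,59.48) → (160.74,61.67) → (166.73,67.66) → (168.92,75.84), returning to the start.

Shape 5 is a closed polygon drawn with `<path>`. Its stroke #008000 means score at S466, F1885. After flipping Y the toolpath is (57.81,31.85) → (46.39,97.31) → (35.37,11.31) → (151.75,116.41) → (87.64,86.30) → (57.81,31.85), returning to the start.

; LightBurn 1.4.05
; GRBL device profile, absolute coords
G21
G90
G0 X250.22 Y129.86
M3 S290
G1 X227.16 Y128.15 F2154
G1 X184.18 Y109.87
G1 X132.74 Y82.09
G1 X84.29 Y51.91
G1 X50.30 Y26.43
G1 X42.21 Y12.74
G0 X199.06 Y7.31
M3 S466
G1 X64.64 Y117.57 F1885
G1 X178.28 Y60.17
G1 X280.42 Y112.85
G0 X155.48 Y56.79
M3 S466
G1 X13.15 Y67.79 F1885
G1 X127.67 Y50.42
G1 X123.10 Y26.61
G0 X168.92 Y75.84
M3 S466
G1 X166.73 Y84.02 F1885
G1 X160.74 Y90.01
G1 X152.56 Y92.20
G1 X144.38 Y90.01
G1 X138.39 Y84.02
G1 X136.20 Y75.84
G1 X138.39 Y67.66
G1 X144.38 Y61.67
G1 X152.56 Y59.48
G1 X160.74 Y61.67
G1 X166.73 Y67.66
G1 X168.92 Y75.84
G0 X57.81 Y31.85
M3 S466
G1 X46.39 Y97.31 F1885
G1 X35.37 Y11.31
G1 X151.75 Y116.41
G1 X87.64 Y86.30
G1 X57.81 Y31.85
M5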